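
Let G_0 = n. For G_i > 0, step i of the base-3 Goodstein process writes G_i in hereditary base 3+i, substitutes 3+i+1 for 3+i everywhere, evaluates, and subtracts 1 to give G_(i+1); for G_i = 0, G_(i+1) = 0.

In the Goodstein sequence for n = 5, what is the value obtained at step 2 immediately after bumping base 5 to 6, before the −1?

6

base 3: 5 = 3 + 2; at 4: 4 + 2 = 6; next = 5
base 4: 5 = 4 + 1; at 5: 5 + 1 = 6; next = 5
base 5: 5 = 5; at 6: 6 = 6; next = 5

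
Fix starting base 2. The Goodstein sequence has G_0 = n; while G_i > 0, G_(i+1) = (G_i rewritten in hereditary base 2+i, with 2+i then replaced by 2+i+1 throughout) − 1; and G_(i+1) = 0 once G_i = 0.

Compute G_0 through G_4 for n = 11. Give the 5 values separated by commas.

[0] 11 ≡ 2^(2 + 1) + 2 + 1 (base 2). Lift 3: 85. −1: 84.
[1] 84 ≡ 3^(3 + 1) + 3 (base 3). Lift 4: 1028. −1: 1027.
[2] 1027 ≡ 4^(4 + 1) + 3 (base 4). Lift 5: 15628. −1: 15627.
[3] 15627 ≡ 5^(5 + 1) + 2 (base 5). Lift 6: 279938. −1: 279937.

11, 84, 1027, 15627, 279937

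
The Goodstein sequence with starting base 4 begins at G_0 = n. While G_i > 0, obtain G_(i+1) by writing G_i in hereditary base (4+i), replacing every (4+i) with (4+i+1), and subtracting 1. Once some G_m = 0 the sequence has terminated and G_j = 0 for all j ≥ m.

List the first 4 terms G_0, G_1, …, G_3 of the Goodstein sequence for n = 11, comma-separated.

(0) 11|_4 = 2·4 + 3 ↦ 2·5 + 3|_5 = 13 ⇒ 12
(1) 12|_5 = 2·5 + 2 ↦ 2·6 + 2|_6 = 14 ⇒ 13
(2) 13|_6 = 2·6 + 1 ↦ 2·7 + 1|_7 = 15 ⇒ 14

11, 12, 13, 14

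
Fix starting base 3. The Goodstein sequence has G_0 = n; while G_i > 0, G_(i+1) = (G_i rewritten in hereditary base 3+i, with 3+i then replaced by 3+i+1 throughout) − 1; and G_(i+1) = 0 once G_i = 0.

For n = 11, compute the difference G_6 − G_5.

11 —HB3→ 3^2 + 2 —bump→ 4^2 + 2 = 18 —(−1)→ 17
17 —HB4→ 4^2 + 1 —bump→ 5^2 + 1 = 26 —(−1)→ 25
25 —HB5→ 5^2 —bump→ 6^2 = 36 —(−1)→ 35
35 —HB6→ 5·6 + 5 —bump→ 5·7 + 5 = 40 —(−1)→ 39
39 —HB7→ 5·7 + 4 —bump→ 5·8 + 4 = 44 —(−1)→ 43
43 —HB8→ 5·8 + 3 —bump→ 5·9 + 3 = 48 —(−1)→ 47

4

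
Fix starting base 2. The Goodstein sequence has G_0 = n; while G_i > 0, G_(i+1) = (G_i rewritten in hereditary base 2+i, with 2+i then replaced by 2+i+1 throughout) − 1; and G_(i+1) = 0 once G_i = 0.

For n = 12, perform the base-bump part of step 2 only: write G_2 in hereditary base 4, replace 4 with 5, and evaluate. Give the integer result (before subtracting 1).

15686

base 2: 12 = 2^(2 + 1) + 2^2; at 3: 3^(3 + 1) + 3^3 = 108; next = 107
base 3: 107 = 3^(3 + 1) + 2·3^2 + 2·3 + 2; at 4: 4^(4 + 1) + 2·4^2 + 2·4 + 2 = 1066; next = 1065
base 4: 1065 = 4^(4 + 1) + 2·4^2 + 2·4 + 1; at 5: 5^(5 + 1) + 2·5^2 + 2·5 + 1 = 15686; next = 15685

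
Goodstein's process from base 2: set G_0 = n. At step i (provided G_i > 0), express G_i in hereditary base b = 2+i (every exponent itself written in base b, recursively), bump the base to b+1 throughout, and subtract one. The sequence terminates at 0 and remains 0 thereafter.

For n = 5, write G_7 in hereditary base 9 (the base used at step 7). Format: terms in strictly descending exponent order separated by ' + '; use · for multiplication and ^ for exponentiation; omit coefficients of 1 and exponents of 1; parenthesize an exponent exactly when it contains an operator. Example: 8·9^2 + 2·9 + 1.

3·9^3 + 3·9^2 + 2·9 + 6

i=0: 5 = 2^2 + 1 (b=2); 2→3: 3^3 + 1 = 28; 28−1 = 27
i=1: 27 = 3^3 (b=3); 3→4: 4^4 = 256; 256−1 = 255
i=2: 255 = 3·4^3 + 3·4^2 + 3·4 + 3 (b=4); 4→5: 3·5^3 + 3·5^2 + 3·5 + 3 = 468; 468−1 = 467
i=3: 467 = 3·5^3 + 3·5^2 + 3·5 + 2 (b=5); 5→6: 3·6^3 + 3·6^2 + 3·6 + 2 = 776; 776−1 = 775
i=4: 775 = 3·6^3 + 3·6^2 + 3·6 + 1 (b=6); 6→7: 3·7^3 + 3·7^2 + 3·7 + 1 = 1198; 1198−1 = 1197
i=5: 1197 = 3·7^3 + 3·7^2 + 3·7 (b=7); 7→8: 3·8^3 + 3·8^2 + 3·8 = 1752; 1752−1 = 1751
i=6: 1751 = 3·8^3 + 3·8^2 + 2·8 + 7 (b=8); 8→9: 3·9^3 + 3·9^2 + 2·9 + 7 = 2455; 2455−1 = 2454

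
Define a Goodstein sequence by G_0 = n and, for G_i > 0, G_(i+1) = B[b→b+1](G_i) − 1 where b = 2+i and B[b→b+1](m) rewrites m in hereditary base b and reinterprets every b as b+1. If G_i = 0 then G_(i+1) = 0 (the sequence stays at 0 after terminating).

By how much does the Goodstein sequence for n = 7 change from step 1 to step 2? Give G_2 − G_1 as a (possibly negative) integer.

G_0=7  [base 2] 2^2 + 2 + 1  →[2↦3]→  3^3 + 3 + 1 = 31  −1 ⇒ G_1=30
G_1=30  [base 3] 3^3 + 3  →[3↦4]→  4^4 + 4 = 260  −1 ⇒ G_2=259

229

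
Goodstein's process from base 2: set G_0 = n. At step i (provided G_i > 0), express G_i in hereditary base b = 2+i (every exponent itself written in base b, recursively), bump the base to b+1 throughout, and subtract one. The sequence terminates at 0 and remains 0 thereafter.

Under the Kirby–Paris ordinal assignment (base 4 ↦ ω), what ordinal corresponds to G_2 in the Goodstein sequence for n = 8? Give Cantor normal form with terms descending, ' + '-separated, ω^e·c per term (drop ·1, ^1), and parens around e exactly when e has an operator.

8 —HB2→ 2^(2 + 1) —bump→ 3^(3 + 1) = 81 —(−1)→ 80
80 —HB3→ 2·3^3 + 2·3^2 + 2·3 + 2 —bump→ 2·4^4 + 2·4^2 + 2·4 + 2 = 554 —(−1)→ 553
553 —HB4→ 2·4^4 + 2·4^2 + 2·4 + 1 —bump→ 2·5^5 + 2·5^2 + 2·5 + 1 = 6311 —(−1)→ 6310

ω^ω·2 + ω^2·2 + ω·2 + 1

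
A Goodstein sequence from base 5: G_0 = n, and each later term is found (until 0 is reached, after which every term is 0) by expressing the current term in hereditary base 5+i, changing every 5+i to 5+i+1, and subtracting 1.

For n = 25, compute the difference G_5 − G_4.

4

step 0: 25 = 5^2; sub 6 for 5: 6^2; = 36; G_1 = 36−1 = 35
step 1: 35 = 5·6 + 5; sub 7 for 6: 5·7 + 5; = 40; G_2 = 40−1 = 39
step 2: 39 = 5·7 + 4; sub 8 for 7: 5·8 + 4; = 44; G_3 = 44−1 = 43
step 3: 43 = 5·8 + 3; sub 9 for 8: 5·9 + 3; = 48; G_4 = 48−1 = 47
step 4: 47 = 5·9 + 2; sub 10 for 9: 5·10 + 2; = 52; G_5 = 52−1 = 51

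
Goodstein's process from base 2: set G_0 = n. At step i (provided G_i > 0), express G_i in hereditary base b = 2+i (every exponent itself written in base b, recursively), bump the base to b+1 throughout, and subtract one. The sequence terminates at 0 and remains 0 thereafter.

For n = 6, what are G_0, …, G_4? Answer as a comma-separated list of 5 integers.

6, 29, 257, 3125, 46655

step 0: 6 = 2^2 + 2; sub 3 for 2: 3^3 + 3; = 30; G_1 = 30−1 = 29
step 1: 29 = 3^3 + 2; sub 4 for 3: 4^4 + 2; = 258; G_2 = 258−1 = 257
step 2: 257 = 4^4 + 1; sub 5 for 4: 5^5 + 1; = 3126; G_3 = 3126−1 = 3125
step 3: 3125 = 5^5; sub 6 for 5: 6^6; = 46656; G_4 = 46656−1 = 46655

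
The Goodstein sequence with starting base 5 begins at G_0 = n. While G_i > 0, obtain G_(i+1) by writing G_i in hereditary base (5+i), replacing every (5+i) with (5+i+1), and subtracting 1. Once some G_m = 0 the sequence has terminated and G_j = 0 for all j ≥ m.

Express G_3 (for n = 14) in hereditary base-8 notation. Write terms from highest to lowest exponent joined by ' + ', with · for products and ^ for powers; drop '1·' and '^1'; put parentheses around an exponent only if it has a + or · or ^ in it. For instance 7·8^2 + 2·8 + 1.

base 5: 14 = 2·5 + 4; at 6: 2·6 + 4 = 16; next = 15
base 6: 15 = 2·6 + 3; at 7: 2·7 + 3 = 17; next = 16
base 7: 16 = 2·7 + 2; at 8: 2·8 + 2 = 18; next = 17
base 8: 17 = 2·8 + 1; at 9: 2·9 + 1 = 19; next = 18

2·8 + 1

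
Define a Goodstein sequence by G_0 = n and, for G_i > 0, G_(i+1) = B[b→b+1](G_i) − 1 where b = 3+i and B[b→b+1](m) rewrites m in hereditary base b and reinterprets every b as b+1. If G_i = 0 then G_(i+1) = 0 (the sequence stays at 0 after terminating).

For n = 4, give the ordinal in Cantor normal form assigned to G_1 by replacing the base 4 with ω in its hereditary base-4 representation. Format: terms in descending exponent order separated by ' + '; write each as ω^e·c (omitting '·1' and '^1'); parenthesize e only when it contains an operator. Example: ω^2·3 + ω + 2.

step 0: 4 = 3 + 1; sub 4 for 3: 4 + 1; = 5; G_1 = 5−1 = 4
step 1: 4 = 4; sub 5 for 4: 5; = 5; G_2 = 5−1 = 4

ω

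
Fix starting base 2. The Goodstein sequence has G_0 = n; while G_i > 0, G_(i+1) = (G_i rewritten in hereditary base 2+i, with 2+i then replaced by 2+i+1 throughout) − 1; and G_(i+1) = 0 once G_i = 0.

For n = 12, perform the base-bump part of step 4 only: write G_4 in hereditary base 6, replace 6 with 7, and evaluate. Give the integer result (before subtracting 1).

base 2: 12 = 2^(2 + 1) + 2^2; at 3: 3^(3 + 1) + 3^3 = 108; next = 107
base 3: 107 = 3^(3 + 1) + 2·3^2 + 2·3 + 2; at 4: 4^(4 + 1) + 2·4^2 + 2·4 + 2 = 1066; next = 1065
base 4: 1065 = 4^(4 + 1) + 2·4^2 + 2·4 + 1; at 5: 5^(5 + 1) + 2·5^2 + 2·5 + 1 = 15686; next = 15685
base 5: 15685 = 5^(5 + 1) + 2·5^2 + 2·5; at 6: 6^(6 + 1) + 2·6^2 + 2·6 = 280020; next = 280019
base 6: 280019 = 6^(6 + 1) + 2·6^2 + 6 + 5; at 7: 7^(7 + 1) + 2·7^2 + 7 + 5 = 5764911; next = 5764910

5764911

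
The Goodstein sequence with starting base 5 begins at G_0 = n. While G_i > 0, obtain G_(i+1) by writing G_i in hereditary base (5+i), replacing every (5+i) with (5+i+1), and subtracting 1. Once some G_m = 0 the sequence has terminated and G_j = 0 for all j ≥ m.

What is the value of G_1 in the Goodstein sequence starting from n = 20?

23

[0] 20 ≡ 4·5 (base 5). Lift 6: 24. −1: 23.
[1] 23 ≡ 3·6 + 5 (base 6). Lift 7: 26. −1: 25.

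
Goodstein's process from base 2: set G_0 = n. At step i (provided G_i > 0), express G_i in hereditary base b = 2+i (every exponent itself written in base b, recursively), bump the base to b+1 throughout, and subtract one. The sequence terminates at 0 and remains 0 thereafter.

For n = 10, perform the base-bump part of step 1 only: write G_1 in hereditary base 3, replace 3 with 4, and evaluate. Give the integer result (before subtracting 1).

base 2: 10 = 2^(2 + 1) + 2; at 3: 3^(3 + 1) + 3 = 84; next = 83
base 3: 83 = 3^(3 + 1) + 2; at 4: 4^(4 + 1) + 2 = 1026; next = 1025

1026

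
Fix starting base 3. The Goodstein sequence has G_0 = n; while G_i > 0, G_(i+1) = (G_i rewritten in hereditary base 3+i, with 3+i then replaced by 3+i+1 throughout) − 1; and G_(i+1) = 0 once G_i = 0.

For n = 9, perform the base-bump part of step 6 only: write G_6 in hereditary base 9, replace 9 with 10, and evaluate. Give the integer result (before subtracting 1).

26

9 —HB3→ 3^2 —bump→ 4^2 = 16 —(−1)→ 15
15 —HB4→ 3·4 + 3 —bump→ 3·5 + 3 = 18 —(−1)→ 17
17 —HB5→ 3·5 + 2 —bump→ 3·6 + 2 = 20 —(−1)→ 19
19 —HB6→ 3·6 + 1 —bump→ 3·7 + 1 = 22 —(−1)→ 21
21 —HB7→ 3·7 —bump→ 3·8 = 24 —(−1)→ 23
23 —HB8→ 2·8 + 7 —bump→ 2·9 + 7 = 25 —(−1)→ 24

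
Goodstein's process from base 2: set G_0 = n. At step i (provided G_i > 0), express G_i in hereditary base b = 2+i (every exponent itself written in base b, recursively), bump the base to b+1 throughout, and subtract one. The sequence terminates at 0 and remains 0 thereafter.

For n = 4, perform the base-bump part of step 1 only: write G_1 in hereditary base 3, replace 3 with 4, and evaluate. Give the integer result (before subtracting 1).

4 —HB2→ 2^2 —bump→ 3^3 = 27 —(−1)→ 26
26 —HB3→ 2·3^2 + 2·3 + 2 —bump→ 2·4^2 + 2·4 + 2 = 42 —(−1)→ 41

42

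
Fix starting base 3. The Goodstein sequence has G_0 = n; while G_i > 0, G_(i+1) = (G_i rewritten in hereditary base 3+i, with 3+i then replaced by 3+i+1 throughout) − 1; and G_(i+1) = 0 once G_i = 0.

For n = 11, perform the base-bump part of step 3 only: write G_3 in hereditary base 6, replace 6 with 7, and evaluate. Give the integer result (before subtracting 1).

40

[0] 11 ≡ 3^2 + 2 (base 3). Lift 4: 18. −1: 17.
[1] 17 ≡ 4^2 + 1 (base 4). Lift 5: 26. −1: 25.
[2] 25 ≡ 5^2 (base 5). Lift 6: 36. −1: 35.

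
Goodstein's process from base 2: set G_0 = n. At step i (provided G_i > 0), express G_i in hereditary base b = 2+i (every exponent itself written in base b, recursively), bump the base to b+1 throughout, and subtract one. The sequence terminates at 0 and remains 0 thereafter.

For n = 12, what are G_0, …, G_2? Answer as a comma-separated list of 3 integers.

[0] 12 ≡ 2^(2 + 1) + 2^2 (base 2). Lift 3: 108. −1: 107.
[1] 107 ≡ 3^(3 + 1) + 2·3^2 + 2·3 + 2 (base 3). Lift 4: 1066. −1: 1065.

12, 107, 1065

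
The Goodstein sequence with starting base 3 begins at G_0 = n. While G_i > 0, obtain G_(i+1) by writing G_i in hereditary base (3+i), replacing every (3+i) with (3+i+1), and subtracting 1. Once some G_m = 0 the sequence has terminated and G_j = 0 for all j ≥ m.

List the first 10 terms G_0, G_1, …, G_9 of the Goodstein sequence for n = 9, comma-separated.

i=0: 9 = 3^2 (b=3); 3→4: 4^2 = 16; 16−1 = 15
i=1: 15 = 3·4 + 3 (b=4); 4→5: 3·5 + 3 = 18; 18−1 = 17
i=2: 17 = 3·5 + 2 (b=5); 5→6: 3·6 + 2 = 20; 20−1 = 19
i=3: 19 = 3·6 + 1 (b=6); 6→7: 3·7 + 1 = 22; 22−1 = 21
i=4: 21 = 3·7 (b=7); 7→8: 3·8 = 24; 24−1 = 23
i=5: 23 = 2·8 + 7 (b=8); 8→9: 2·9 + 7 = 25; 25−1 = 24
i=6: 24 = 2·9 + 6 (b=9); 9→10: 2·10 + 6 = 26; 26−1 = 25
i=7: 25 = 2·10 + 5 (b=10); 10→11: 2·11 + 5 = 27; 27−1 = 26
i=8: 26 = 2·11 + 4 (b=11); 11→12: 2·12 + 4 = 28; 28−1 = 27

9, 15, 17, 19, 21, 23, 24, 25, 26, 27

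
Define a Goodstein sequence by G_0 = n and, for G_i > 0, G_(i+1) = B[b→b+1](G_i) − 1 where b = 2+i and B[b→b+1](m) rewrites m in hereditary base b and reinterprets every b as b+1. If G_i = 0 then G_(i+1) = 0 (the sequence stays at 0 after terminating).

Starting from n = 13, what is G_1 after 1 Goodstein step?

13 —HB2→ 2^(2 + 1) + 2^2 + 1 —bump→ 3^(3 + 1) + 3^3 + 1 = 109 —(−1)→ 108
108 —HB3→ 3^(3 + 1) + 3^3 —bump→ 4^(4 + 1) + 4^4 = 1280 —(−1)→ 1279

108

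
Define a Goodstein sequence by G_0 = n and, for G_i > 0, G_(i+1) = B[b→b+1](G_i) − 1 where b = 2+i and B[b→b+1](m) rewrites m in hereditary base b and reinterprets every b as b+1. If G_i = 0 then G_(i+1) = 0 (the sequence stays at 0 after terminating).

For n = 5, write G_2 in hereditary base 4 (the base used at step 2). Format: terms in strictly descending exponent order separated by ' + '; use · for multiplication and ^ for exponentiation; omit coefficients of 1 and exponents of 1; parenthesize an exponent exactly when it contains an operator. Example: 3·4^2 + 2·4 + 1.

3·4^3 + 3·4^2 + 3·4 + 3

G_0 = 5. HB_2(5) = 2^2 + 1. Bump = 28. G_1 = 27.
G_1 = 27. HB_3(27) = 3^3. Bump = 256. G_2 = 255.
G_2 = 255. HB_4(255) = 3·4^3 + 3·4^2 + 3·4 + 3. Bump = 468. G_3 = 467.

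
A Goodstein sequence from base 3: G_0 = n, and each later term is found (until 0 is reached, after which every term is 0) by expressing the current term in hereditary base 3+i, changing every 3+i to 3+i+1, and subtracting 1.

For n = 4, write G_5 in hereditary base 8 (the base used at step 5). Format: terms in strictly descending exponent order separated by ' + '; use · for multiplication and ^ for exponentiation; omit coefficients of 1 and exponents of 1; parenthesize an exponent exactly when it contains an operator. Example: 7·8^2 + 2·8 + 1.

1

i=0: 4 = 3 + 1 (b=3); 3→4: 4 + 1 = 5; 5−1 = 4
i=1: 4 = 4 (b=4); 4→5: 5 = 5; 5−1 = 4
i=2: 4 = 4 (b=5); 5→6: 4 = 4; 4−1 = 3
i=3: 3 = 3 (b=6); 6→7: 3 = 3; 3−1 = 2
i=4: 2 = 2 (b=7); 7→8: 2 = 2; 2−1 = 1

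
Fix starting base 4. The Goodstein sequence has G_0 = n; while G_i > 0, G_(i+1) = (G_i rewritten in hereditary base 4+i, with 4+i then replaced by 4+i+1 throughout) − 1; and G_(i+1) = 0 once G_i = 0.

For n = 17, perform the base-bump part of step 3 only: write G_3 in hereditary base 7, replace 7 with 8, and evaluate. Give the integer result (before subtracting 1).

(0) 17|_4 = 4^2 + 1 ↦ 5^2 + 1|_5 = 26 ⇒ 25
(1) 25|_5 = 5^2 ↦ 6^2|_6 = 36 ⇒ 35
(2) 35|_6 = 5·6 + 5 ↦ 5·7 + 5|_7 = 40 ⇒ 39
(3) 39|_7 = 5·7 + 4 ↦ 5·8 + 4|_8 = 44 ⇒ 43

44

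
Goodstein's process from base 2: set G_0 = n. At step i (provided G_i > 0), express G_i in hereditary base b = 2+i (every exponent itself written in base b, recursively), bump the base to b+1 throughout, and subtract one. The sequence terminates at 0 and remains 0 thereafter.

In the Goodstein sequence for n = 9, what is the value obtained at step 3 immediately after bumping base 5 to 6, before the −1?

140744

G_0=9  [base 2] 2^(2 + 1) + 1  →[2↦3]→  3^(3 + 1) + 1 = 82  −1 ⇒ G_1=81
G_1=81  [base 3] 3^(3 + 1)  →[3↦4]→  4^(4 + 1) = 1024  −1 ⇒ G_2=1023
G_2=1023  [base 4] 3·4^4 + 3·4^3 + 3·4^2 + 3·4 + 3  →[4↦5]→  3·5^5 + 3·5^3 + 3·5^2 + 3·5 + 3 = 9843  −1 ⇒ G_3=9842
G_3=9842  [base 5] 3·5^5 + 3·5^3 + 3·5^2 + 3·5 + 2  →[5↦6]→  3·6^6 + 3·6^3 + 3·6^2 + 3·6 + 2 = 140744  −1 ⇒ G_4=140743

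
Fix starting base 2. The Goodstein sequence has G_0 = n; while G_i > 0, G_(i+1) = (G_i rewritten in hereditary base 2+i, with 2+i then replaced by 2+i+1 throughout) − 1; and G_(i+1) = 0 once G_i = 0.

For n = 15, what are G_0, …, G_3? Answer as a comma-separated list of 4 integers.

15, 111, 1283, 18752

i=0: 15 = 2^(2 + 1) + 2^2 + 2 + 1 (b=2); 2→3: 3^(3 + 1) + 3^3 + 3 + 1 = 112; 112−1 = 111
i=1: 111 = 3^(3 + 1) + 3^3 + 3 (b=3); 3→4: 4^(4 + 1) + 4^4 + 4 = 1284; 1284−1 = 1283
i=2: 1283 = 4^(4 + 1) + 4^4 + 3 (b=4); 4→5: 5^(5 + 1) + 5^5 + 3 = 18753; 18753−1 = 18752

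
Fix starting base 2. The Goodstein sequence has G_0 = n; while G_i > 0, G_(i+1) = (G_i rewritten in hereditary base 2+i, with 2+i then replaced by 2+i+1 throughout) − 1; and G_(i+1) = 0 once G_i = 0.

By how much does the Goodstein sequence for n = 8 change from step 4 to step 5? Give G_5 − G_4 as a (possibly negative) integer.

1553800

G_0 = 8. HB_2(8) = 2^(2 + 1). Bump = 81. G_1 = 80.
G_1 = 80. HB_3(80) = 2·3^3 + 2·3^2 + 2·3 + 2. Bump = 554. G_2 = 553.
G_2 = 553. HB_4(553) = 2·4^4 + 2·4^2 + 2·4 + 1. Bump = 6311. G_3 = 6310.
G_3 = 6310. HB_5(6310) = 2·5^5 + 2·5^2 + 2·5. Bump = 93396. G_4 = 93395.
G_4 = 93395. HB_6(93395) = 2·6^6 + 2·6^2 + 6 + 5. Bump = 1647196. G_5 = 1647195.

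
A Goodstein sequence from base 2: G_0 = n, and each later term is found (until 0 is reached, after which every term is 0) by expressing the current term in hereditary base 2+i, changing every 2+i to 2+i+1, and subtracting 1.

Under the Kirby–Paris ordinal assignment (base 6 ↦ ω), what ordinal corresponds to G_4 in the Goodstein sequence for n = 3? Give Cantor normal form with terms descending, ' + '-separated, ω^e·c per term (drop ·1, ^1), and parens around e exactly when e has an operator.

1

i=0: 3 = 2 + 1 (b=2); 2→3: 3 + 1 = 4; 4−1 = 3
i=1: 3 = 3 (b=3); 3→4: 4 = 4; 4−1 = 3
i=2: 3 = 3 (b=4); 4→5: 3 = 3; 3−1 = 2
i=3: 2 = 2 (b=5); 5→6: 2 = 2; 2−1 = 1
i=4: 1 = 1 (b=6); 6→7: 1 = 1; 1−1 = 0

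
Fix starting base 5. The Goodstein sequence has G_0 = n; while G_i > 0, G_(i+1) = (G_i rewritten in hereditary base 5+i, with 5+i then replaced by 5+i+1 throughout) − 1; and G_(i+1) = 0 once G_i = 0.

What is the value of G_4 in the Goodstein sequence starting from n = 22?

G_0=22  [base 5] 4·5 + 2  →[5↦6]→  4·6 + 2 = 26  −1 ⇒ G_1=25
G_1=25  [base 6] 4·6 + 1  →[6↦7]→  4·7 + 1 = 29  −1 ⇒ G_2=28
G_2=28  [base 7] 4·7  →[7↦8]→  4·8 = 32  −1 ⇒ G_3=31
G_3=31  [base 8] 3·8 + 7  →[8↦9]→  3·9 + 7 = 34  −1 ⇒ G_4=33
G_4=33  [base 9] 3·9 + 6  →[9↦10]→  3·10 + 6 = 36  −1 ⇒ G_5=35

33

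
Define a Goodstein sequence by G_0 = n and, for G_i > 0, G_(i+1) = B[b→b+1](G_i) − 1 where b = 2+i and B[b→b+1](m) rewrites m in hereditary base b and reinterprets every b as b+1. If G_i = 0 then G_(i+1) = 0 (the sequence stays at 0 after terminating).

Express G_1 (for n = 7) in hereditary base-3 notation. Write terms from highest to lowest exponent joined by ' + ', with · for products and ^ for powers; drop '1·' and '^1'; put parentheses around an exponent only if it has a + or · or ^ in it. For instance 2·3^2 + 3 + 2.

3^3 + 3

step 0: 7 = 2^2 + 2 + 1; sub 3 for 2: 3^3 + 3 + 1; = 31; G_1 = 31−1 = 30
step 1: 30 = 3^3 + 3; sub 4 for 3: 4^4 + 4; = 260; G_2 = 260−1 = 259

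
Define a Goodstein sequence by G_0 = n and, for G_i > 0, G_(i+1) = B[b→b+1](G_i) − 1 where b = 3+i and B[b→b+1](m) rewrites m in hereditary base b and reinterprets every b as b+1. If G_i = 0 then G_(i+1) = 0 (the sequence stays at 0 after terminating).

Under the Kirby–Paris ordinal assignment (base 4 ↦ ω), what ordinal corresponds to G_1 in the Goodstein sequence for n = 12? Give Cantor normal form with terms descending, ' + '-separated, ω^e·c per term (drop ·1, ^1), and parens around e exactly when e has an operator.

G_0=12  [base 3] 3^2 + 3  →[3↦4]→  4^2 + 4 = 20  −1 ⇒ G_1=19
G_1=19  [base 4] 4^2 + 3  →[4↦5]→  5^2 + 3 = 28  −1 ⇒ G_2=27

ω^2 + 3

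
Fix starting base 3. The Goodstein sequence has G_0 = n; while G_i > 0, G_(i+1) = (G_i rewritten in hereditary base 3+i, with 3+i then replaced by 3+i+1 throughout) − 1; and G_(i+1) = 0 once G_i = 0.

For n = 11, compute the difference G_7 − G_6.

[0] 11 ≡ 3^2 + 2 (base 3). Lift 4: 18. −1: 17.
[1] 17 ≡ 4^2 + 1 (base 4). Lift 5: 26. −1: 25.
[2] 25 ≡ 5^2 (base 5). Lift 6: 36. −1: 35.
[3] 35 ≡ 5·6 + 5 (base 6). Lift 7: 40. −1: 39.
[4] 39 ≡ 5·7 + 4 (base 7). Lift 8: 44. −1: 43.
[5] 43 ≡ 5·8 + 3 (base 8). Lift 9: 48. −1: 47.
[6] 47 ≡ 5·9 + 2 (base 9). Lift 10: 52. −1: 51.

4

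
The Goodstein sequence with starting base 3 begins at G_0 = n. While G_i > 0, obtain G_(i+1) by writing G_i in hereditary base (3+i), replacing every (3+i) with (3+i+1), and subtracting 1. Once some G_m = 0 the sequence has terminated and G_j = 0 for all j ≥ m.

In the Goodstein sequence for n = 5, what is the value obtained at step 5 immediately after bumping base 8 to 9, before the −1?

G_0=5  [base 3] 3 + 2  →[3↦4]→  4 + 2 = 6  −1 ⇒ G_1=5
G_1=5  [base 4] 4 + 1  →[4↦5]→  5 + 1 = 6  −1 ⇒ G_2=5
G_2=5  [base 5] 5  →[5↦6]→  6 = 6  −1 ⇒ G_3=5
G_3=5  [base 6] 5  →[6↦7]→  5 = 5  −1 ⇒ G_4=4
G_4=4  [base 7] 4  →[7↦8]→  4 = 4  −1 ⇒ G_5=3
G_5=3  [base 8] 3  →[8↦9]→  3 = 3  −1 ⇒ G_6=2

3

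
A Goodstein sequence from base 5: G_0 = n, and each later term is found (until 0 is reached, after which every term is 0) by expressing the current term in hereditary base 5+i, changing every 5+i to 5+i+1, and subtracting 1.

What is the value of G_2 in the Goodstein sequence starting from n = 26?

48

step 0: 26 = 5^2 + 1; sub 6 for 5: 6^2 + 1; = 37; G_1 = 37−1 = 36
step 1: 36 = 6^2; sub 7 for 6: 7^2; = 49; G_2 = 49−1 = 48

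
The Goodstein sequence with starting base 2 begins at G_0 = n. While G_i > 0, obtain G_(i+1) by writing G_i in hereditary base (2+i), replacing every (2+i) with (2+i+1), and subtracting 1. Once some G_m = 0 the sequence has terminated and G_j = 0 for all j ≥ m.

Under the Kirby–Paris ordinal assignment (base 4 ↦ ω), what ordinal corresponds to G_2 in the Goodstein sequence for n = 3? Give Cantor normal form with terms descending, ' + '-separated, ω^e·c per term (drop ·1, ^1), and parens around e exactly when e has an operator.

3

step 0: 3 = 2 + 1; sub 3 for 2: 3 + 1; = 4; G_1 = 4−1 = 3
step 1: 3 = 3; sub 4 for 3: 4; = 4; G_2 = 4−1 = 3
step 2: 3 = 3; sub 5 for 4: 3; = 3; G_3 = 3−1 = 2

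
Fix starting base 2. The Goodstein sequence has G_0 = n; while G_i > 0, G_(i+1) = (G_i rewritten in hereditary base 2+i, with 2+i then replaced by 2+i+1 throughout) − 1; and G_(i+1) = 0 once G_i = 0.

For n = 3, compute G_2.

3

G_0=3  [base 2] 2 + 1  →[2↦3]→  3 + 1 = 4  −1 ⇒ G_1=3
G_1=3  [base 3] 3  →[3↦4]→  4 = 4  −1 ⇒ G_2=3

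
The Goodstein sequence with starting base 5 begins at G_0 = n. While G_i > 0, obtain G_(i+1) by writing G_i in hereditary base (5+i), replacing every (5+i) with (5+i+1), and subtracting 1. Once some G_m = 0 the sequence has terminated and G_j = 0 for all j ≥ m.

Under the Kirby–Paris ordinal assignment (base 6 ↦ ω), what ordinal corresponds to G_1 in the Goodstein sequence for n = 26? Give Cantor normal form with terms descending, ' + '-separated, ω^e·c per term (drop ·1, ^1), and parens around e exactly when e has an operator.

ω^2

[0] 26 ≡ 5^2 + 1 (base 5). Lift 6: 37. −1: 36.
[1] 36 ≡ 6^2 (base 6). Lift 7: 49. −1: 48.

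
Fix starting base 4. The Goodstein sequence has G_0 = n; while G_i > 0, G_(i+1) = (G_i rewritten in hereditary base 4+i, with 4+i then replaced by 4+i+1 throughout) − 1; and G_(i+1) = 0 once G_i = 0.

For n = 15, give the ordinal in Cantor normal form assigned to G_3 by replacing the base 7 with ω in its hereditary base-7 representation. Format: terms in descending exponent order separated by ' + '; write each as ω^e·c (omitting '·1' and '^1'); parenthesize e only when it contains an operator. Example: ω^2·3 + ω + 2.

ω·3

step 0: 15 = 3·4 + 3; sub 5 for 4: 3·5 + 3; = 18; G_1 = 18−1 = 17
step 1: 17 = 3·5 + 2; sub 6 for 5: 3·6 + 2; = 20; G_2 = 20−1 = 19
step 2: 19 = 3·6 + 1; sub 7 for 6: 3·7 + 1; = 22; G_3 = 22−1 = 21
step 3: 21 = 3·7; sub 8 for 7: 3·8; = 24; G_4 = 24−1 = 23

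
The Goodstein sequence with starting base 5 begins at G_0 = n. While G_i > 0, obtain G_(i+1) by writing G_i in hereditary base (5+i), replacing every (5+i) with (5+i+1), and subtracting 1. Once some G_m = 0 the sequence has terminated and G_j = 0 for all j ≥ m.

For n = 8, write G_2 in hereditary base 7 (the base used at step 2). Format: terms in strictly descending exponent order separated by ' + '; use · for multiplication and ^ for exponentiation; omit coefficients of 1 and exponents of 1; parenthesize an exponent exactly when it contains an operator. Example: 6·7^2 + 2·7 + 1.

7 + 1

(0) 8|_5 = 5 + 3 ↦ 6 + 3|_6 = 9 ⇒ 8
(1) 8|_6 = 6 + 2 ↦ 7 + 2|_7 = 9 ⇒ 8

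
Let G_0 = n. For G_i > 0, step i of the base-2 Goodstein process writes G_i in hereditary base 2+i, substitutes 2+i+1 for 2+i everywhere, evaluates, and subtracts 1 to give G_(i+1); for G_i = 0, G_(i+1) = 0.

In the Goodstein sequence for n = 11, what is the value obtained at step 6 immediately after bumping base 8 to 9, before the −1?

G_0=11  [base 2] 2^(2 + 1) + 2 + 1  →[2↦3]→  3^(3 + 1) + 3 + 1 = 85  −1 ⇒ G_1=84
G_1=84  [base 3] 3^(3 + 1) + 3  →[3↦4]→  4^(4 + 1) + 4 = 1028  −1 ⇒ G_2=1027
G_2=1027  [base 4] 4^(4 + 1) + 3  →[4↦5]→  5^(5 + 1) + 3 = 15628  −1 ⇒ G_3=15627
G_3=15627  [base 5] 5^(5 + 1) + 2  →[5↦6]→  6^(6 + 1) + 2 = 279938  −1 ⇒ G_4=279937
G_4=279937  [base 6] 6^(6 + 1) + 1  →[6↦7]→  7^(7 + 1) + 1 = 5764802  −1 ⇒ G_5=5764801
G_5=5764801  [base 7] 7^(7 + 1)  →[7↦8]→  8^(8 + 1) = 134217728  −1 ⇒ G_6=134217727

2749609303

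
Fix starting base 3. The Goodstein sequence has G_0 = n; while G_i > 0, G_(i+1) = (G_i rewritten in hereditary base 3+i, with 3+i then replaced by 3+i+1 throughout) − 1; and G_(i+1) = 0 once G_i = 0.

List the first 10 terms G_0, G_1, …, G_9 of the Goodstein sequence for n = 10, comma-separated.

10, 16, 24, 27, 30, 33, 36, 39, 41, 43

i=0: 10 = 3^2 + 1 (b=3); 3→4: 4^2 + 1 = 17; 17−1 = 16
i=1: 16 = 4^2 (b=4); 4→5: 5^2 = 25; 25−1 = 24
i=2: 24 = 4·5 + 4 (b=5); 5→6: 4·6 + 4 = 28; 28−1 = 27
i=3: 27 = 4·6 + 3 (b=6); 6→7: 4·7 + 3 = 31; 31−1 = 30
i=4: 30 = 4·7 + 2 (b=7); 7→8: 4·8 + 2 = 34; 34−1 = 33
i=5: 33 = 4·8 + 1 (b=8); 8→9: 4·9 + 1 = 37; 37−1 = 36
i=6: 36 = 4·9 (b=9); 9→10: 4·10 = 40; 40−1 = 39
i=7: 39 = 3·10 + 9 (b=10); 10→11: 3·11 + 9 = 42; 42−1 = 41
i=8: 41 = 3·11 + 8 (b=11); 11→12: 3·12 + 8 = 44; 44−1 = 43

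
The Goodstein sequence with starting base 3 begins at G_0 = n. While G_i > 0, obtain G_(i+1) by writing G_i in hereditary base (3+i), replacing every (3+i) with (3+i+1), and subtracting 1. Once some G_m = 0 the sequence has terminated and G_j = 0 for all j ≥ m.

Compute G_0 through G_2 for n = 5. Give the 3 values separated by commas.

G_0=5  [base 3] 3 + 2  →[3↦4]→  4 + 2 = 6  −1 ⇒ G_1=5
G_1=5  [base 4] 4 + 1  →[4↦5]→  5 + 1 = 6  −1 ⇒ G_2=5

5, 5, 5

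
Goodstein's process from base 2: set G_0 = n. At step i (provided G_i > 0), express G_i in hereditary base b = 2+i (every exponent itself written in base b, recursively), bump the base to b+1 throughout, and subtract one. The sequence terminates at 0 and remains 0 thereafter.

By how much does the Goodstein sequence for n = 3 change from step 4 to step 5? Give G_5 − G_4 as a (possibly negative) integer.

-1

(0) 3|_2 = 2 + 1 ↦ 3 + 1|_3 = 4 ⇒ 3
(1) 3|_3 = 3 ↦ 4|_4 = 4 ⇒ 3
(2) 3|_4 = 3 ↦ 3|_5 = 3 ⇒ 2
(3) 2|_5 = 2 ↦ 2|_6 = 2 ⇒ 1
(4) 1|_6 = 1 ↦ 1|_7 = 1 ⇒ 0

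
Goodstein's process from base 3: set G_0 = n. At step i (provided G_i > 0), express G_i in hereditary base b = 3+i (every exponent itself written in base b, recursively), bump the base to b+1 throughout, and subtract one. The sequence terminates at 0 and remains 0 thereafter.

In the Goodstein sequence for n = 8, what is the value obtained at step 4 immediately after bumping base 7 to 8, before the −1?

12

G_0 = 8. HB_3(8) = 2·3 + 2. Bump = 10. G_1 = 9.
G_1 = 9. HB_4(9) = 2·4 + 1. Bump = 11. G_2 = 10.
G_2 = 10. HB_5(10) = 2·5. Bump = 12. G_3 = 11.
G_3 = 11. HB_6(11) = 6 + 5. Bump = 12. G_4 = 11.
G_4 = 11. HB_7(11) = 7 + 4. Bump = 12. G_5 = 11.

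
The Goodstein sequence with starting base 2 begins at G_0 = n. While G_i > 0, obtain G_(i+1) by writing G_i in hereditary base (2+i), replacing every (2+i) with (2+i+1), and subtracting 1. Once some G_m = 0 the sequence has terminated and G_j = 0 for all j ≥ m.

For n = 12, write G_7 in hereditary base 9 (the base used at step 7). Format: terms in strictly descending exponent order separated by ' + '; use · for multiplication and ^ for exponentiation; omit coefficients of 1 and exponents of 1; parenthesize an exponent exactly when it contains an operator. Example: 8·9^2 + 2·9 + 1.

G_0=12  [base 2] 2^(2 + 1) + 2^2  →[2↦3]→  3^(3 + 1) + 3^3 = 108  −1 ⇒ G_1=107
G_1=107  [base 3] 3^(3 + 1) + 2·3^2 + 2·3 + 2  →[3↦4]→  4^(4 + 1) + 2·4^2 + 2·4 + 2 = 1066  −1 ⇒ G_2=1065
G_2=1065  [base 4] 4^(4 + 1) + 2·4^2 + 2·4 + 1  →[4↦5]→  5^(5 + 1) + 2·5^2 + 2·5 + 1 = 15686  −1 ⇒ G_3=15685
G_3=15685  [base 5] 5^(5 + 1) + 2·5^2 + 2·5  →[5↦6]→  6^(6 + 1) + 2·6^2 + 2·6 = 280020  −1 ⇒ G_4=280019
G_4=280019  [base 6] 6^(6 + 1) + 2·6^2 + 6 + 5  →[6↦7]→  7^(7 + 1) + 2·7^2 + 7 + 5 = 5764911  −1 ⇒ G_5=5764910
G_5=5764910  [base 7] 7^(7 + 1) + 2·7^2 + 7 + 4  →[7↦8]→  8^(8 + 1) + 2·8^2 + 8 + 4 = 134217868  −1 ⇒ G_6=134217867
G_6=134217867  [base 8] 8^(8 + 1) + 2·8^2 + 8 + 3  →[8↦9]→  9^(9 + 1) + 2·9^2 + 9 + 3 = 3486784575  −1 ⇒ G_7=3486784574
G_7=3486784574  [base 9] 9^(9 + 1) + 2·9^2 + 9 + 2  →[9↦10]→  10^(10 + 1) + 2·10^2 + 10 + 2 = 100000000212  −1 ⇒ G_8=100000000211

9^(9 + 1) + 2·9^2 + 9 + 2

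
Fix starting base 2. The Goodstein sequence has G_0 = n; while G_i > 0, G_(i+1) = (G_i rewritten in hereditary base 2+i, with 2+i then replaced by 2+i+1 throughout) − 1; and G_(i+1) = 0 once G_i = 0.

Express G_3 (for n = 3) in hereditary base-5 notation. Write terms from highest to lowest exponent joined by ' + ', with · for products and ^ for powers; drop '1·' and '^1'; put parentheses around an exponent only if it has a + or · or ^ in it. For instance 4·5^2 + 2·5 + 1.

2

3 —HB2→ 2 + 1 —bump→ 3 + 1 = 4 —(−1)→ 3
3 —HB3→ 3 —bump→ 4 = 4 —(−1)→ 3
3 —HB4→ 3 —bump→ 3 = 3 —(−1)→ 2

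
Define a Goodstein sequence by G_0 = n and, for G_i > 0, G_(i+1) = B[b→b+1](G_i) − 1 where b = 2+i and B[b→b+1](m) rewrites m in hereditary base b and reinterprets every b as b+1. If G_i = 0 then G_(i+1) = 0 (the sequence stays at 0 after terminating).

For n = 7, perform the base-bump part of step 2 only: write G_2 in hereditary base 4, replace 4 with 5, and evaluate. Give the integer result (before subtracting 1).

(0) 7|_2 = 2^2 + 2 + 1 ↦ 3^3 + 3 + 1|_3 = 31 ⇒ 30
(1) 30|_3 = 3^3 + 3 ↦ 4^4 + 4|_4 = 260 ⇒ 259
(2) 259|_4 = 4^4 + 3 ↦ 5^5 + 3|_5 = 3128 ⇒ 3127

3128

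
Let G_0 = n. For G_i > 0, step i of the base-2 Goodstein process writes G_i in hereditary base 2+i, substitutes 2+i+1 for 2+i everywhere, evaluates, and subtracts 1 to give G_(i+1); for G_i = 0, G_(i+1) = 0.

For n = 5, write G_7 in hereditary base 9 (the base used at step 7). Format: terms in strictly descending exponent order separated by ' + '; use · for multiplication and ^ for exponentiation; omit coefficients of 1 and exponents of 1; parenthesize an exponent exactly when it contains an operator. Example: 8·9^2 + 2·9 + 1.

step 0: 5 = 2^2 + 1; sub 3 for 2: 3^3 + 1; = 28; G_1 = 28−1 = 27
step 1: 27 = 3^3; sub 4 for 3: 4^4; = 256; G_2 = 256−1 = 255
step 2: 255 = 3·4^3 + 3·4^2 + 3·4 + 3; sub 5 for 4: 3·5^3 + 3·5^2 + 3·5 + 3; = 468; G_3 = 468−1 = 467
step 3: 467 = 3·5^3 + 3·5^2 + 3·5 + 2; sub 6 for 5: 3·6^3 + 3·6^2 + 3·6 + 2; = 776; G_4 = 776−1 = 775
step 4: 775 = 3·6^3 + 3·6^2 + 3·6 + 1; sub 7 for 6: 3·7^3 + 3·7^2 + 3·7 + 1; = 1198; G_5 = 1198−1 = 1197
step 5: 1197 = 3·7^3 + 3·7^2 + 3·7; sub 8 for 7: 3·8^3 + 3·8^2 + 3·8; = 1752; G_6 = 1752−1 = 1751
step 6: 1751 = 3·8^3 + 3·8^2 + 2·8 + 7; sub 9 for 8: 3·9^3 + 3·9^2 + 2·9 + 7; = 2455; G_7 = 2455−1 = 2454
step 7: 2454 = 3·9^3 + 3·9^2 + 2·9 + 6; sub 10 for 9: 3·10^3 + 3·10^2 + 2·10 + 6; = 3326; G_8 = 3326−1 = 3325

3·9^3 + 3·9^2 + 2·9 + 6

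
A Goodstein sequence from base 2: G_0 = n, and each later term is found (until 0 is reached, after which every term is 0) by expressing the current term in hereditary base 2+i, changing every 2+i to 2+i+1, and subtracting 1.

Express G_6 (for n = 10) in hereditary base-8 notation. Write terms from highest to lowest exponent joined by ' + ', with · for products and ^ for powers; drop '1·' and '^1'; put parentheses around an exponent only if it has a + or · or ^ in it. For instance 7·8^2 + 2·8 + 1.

base 2: 10 = 2^(2 + 1) + 2; at 3: 3^(3 + 1) + 3 = 84; next = 83
base 3: 83 = 3^(3 + 1) + 2; at 4: 4^(4 + 1) + 2 = 1026; next = 1025
base 4: 1025 = 4^(4 + 1) + 1; at 5: 5^(5 + 1) + 1 = 15626; next = 15625
base 5: 15625 = 5^(5 + 1); at 6: 6^(6 + 1) = 279936; next = 279935
base 6: 279935 = 5·6^6 + 5·6^5 + 5·6^4 + 5·6^3 + 5·6^2 + 5·6 + 5; at 7: 5·7^7 + 5·7^5 + 5·7^4 + 5·7^3 + 5·7^2 + 5·7 + 5 = 4215755; next = 4215754
base 7: 4215754 = 5·7^7 + 5·7^5 + 5·7^4 + 5·7^3 + 5·7^2 + 5·7 + 4; at 8: 5·8^8 + 5·8^5 + 5·8^4 + 5·8^3 + 5·8^2 + 5·8 + 4 = 84073324; next = 84073323
base 8: 84073323 = 5·8^8 + 5·8^5 + 5·8^4 + 5·8^3 + 5·8^2 + 5·8 + 3; at 9: 5·9^9 + 5·9^5 + 5·9^4 + 5·9^3 + 5·9^2 + 5·9 + 3 = 1937434593; next = 1937434592

5·8^8 + 5·8^5 + 5·8^4 + 5·8^3 + 5·8^2 + 5·8 + 3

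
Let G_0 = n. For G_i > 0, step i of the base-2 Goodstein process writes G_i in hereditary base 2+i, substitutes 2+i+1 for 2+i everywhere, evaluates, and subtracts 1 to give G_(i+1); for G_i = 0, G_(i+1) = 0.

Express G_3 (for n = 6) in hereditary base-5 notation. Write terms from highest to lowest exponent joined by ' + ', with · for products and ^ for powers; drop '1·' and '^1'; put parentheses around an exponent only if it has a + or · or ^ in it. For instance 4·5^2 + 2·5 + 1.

G_0 = 6. HB_2(6) = 2^2 + 2. Bump = 30. G_1 = 29.
G_1 = 29. HB_3(29) = 3^3 + 2. Bump = 258. G_2 = 257.
G_2 = 257. HB_4(257) = 4^4 + 1. Bump = 3126. G_3 = 3125.
G_3 = 3125. HB_5(3125) = 5^5. Bump = 46656. G_4 = 46655.

5^5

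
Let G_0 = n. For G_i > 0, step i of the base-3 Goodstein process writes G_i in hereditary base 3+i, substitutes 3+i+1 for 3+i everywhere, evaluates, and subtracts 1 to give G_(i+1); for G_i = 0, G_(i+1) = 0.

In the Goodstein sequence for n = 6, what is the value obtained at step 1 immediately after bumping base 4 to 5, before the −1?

step 0: 6 = 2·3; sub 4 for 3: 2·4; = 8; G_1 = 8−1 = 7
step 1: 7 = 4 + 3; sub 5 for 4: 5 + 3; = 8; G_2 = 8−1 = 7

8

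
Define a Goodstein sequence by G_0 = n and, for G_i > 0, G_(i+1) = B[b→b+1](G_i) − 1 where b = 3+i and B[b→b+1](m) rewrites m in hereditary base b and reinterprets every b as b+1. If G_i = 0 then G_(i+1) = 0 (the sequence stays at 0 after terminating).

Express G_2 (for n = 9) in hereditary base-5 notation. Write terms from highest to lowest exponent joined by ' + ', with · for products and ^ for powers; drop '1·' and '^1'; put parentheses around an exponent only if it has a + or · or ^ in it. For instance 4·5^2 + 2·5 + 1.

3·5 + 2

[0] 9 ≡ 3^2 (base 3). Lift 4: 16. −1: 15.
[1] 15 ≡ 3·4 + 3 (base 4). Lift 5: 18. −1: 17.
[2] 17 ≡ 3·5 + 2 (base 5). Lift 6: 20. −1: 19.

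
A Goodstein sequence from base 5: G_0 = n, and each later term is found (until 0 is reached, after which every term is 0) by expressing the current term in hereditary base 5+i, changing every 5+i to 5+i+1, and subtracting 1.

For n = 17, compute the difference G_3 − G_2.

(0) 17|_5 = 3·5 + 2 ↦ 3·6 + 2|_6 = 20 ⇒ 19
(1) 19|_6 = 3·6 + 1 ↦ 3·7 + 1|_7 = 22 ⇒ 21
(2) 21|_7 = 3·7 ↦ 3·8|_8 = 24 ⇒ 23

2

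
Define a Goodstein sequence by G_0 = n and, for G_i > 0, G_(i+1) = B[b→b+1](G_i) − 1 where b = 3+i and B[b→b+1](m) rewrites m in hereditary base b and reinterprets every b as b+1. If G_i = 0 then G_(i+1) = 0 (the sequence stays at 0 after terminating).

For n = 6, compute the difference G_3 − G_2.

base 3: 6 = 2·3; at 4: 2·4 = 8; next = 7
base 4: 7 = 4 + 3; at 5: 5 + 3 = 8; next = 7
base 5: 7 = 5 + 2; at 6: 6 + 2 = 8; next = 7

0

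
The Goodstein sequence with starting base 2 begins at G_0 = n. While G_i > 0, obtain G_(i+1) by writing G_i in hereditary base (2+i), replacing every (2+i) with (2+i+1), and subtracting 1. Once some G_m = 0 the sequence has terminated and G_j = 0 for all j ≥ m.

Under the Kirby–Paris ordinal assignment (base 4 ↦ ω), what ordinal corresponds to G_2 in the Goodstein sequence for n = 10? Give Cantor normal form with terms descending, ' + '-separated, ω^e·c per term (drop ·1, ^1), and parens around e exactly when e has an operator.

ω^(ω + 1) + 1

base 2: 10 = 2^(2 + 1) + 2; at 3: 3^(3 + 1) + 3 = 84; next = 83
base 3: 83 = 3^(3 + 1) + 2; at 4: 4^(4 + 1) + 2 = 1026; next = 1025
base 4: 1025 = 4^(4 + 1) + 1; at 5: 5^(5 + 1) + 1 = 15626; next = 15625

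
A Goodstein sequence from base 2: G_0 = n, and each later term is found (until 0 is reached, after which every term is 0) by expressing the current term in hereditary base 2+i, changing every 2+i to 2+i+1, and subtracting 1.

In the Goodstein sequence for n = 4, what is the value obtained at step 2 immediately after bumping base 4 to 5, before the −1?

step 0: 4 = 2^2; sub 3 for 2: 3^3; = 27; G_1 = 27−1 = 26
step 1: 26 = 2·3^2 + 2·3 + 2; sub 4 for 3: 2·4^2 + 2·4 + 2; = 42; G_2 = 42−1 = 41
step 2: 41 = 2·4^2 + 2·4 + 1; sub 5 for 4: 2·5^2 + 2·5 + 1; = 61; G_3 = 61−1 = 60

61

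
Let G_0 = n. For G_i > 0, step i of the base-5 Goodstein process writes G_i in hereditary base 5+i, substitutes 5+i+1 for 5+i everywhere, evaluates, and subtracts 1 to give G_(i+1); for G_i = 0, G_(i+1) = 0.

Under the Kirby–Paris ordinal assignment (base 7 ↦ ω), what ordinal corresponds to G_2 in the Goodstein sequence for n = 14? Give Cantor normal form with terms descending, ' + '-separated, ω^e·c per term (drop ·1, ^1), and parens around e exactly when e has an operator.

ω·2 + 2

[0] 14 ≡ 2·5 + 4 (base 5). Lift 6: 16. −1: 15.
[1] 15 ≡ 2·6 + 3 (base 6). Lift 7: 17. −1: 16.
[2] 16 ≡ 2·7 + 2 (base 7). Lift 8: 18. −1: 17.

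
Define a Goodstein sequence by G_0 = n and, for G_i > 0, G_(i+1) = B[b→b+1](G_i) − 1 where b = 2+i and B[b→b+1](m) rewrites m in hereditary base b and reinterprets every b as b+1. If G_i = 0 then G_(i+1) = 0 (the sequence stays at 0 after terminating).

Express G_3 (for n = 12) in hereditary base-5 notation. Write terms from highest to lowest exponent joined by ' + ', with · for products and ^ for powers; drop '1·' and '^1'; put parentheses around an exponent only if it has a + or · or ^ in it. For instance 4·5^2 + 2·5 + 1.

12 —HB2→ 2^(2 + 1) + 2^2 —bump→ 3^(3 + 1) + 3^3 = 108 —(−1)→ 107
107 —HB3→ 3^(3 + 1) + 2·3^2 + 2·3 + 2 —bump→ 4^(4 + 1) + 2·4^2 + 2·4 + 2 = 1066 —(−1)→ 1065
1065 —HB4→ 4^(4 + 1) + 2·4^2 + 2·4 + 1 —bump→ 5^(5 + 1) + 2·5^2 + 2·5 + 1 = 15686 —(−1)→ 15685
15685 —HB5→ 5^(5 + 1) + 2·5^2 + 2·5 —bump→ 6^(6 + 1) + 2·6^2 + 2·6 = 280020 —(−1)→ 280019

5^(5 + 1) + 2·5^2 + 2·5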